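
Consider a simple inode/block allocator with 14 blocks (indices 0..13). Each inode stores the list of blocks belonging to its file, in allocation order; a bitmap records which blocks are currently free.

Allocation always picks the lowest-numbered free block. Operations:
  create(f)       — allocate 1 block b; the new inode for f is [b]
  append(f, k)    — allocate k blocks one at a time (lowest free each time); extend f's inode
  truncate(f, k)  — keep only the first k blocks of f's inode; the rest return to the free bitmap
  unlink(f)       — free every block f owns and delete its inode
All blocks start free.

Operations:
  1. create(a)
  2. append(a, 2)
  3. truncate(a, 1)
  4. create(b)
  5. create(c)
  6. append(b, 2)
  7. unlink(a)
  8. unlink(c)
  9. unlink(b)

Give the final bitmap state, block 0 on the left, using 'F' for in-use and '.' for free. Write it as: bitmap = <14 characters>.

bitmap = ..............

[1] create(a) — a=0 (map F.............)
[2] append(a, 2) — a=0,1,2 (map FFF...........)
[3] truncate(a, 1) — a=0 (map F.............)
[4] create(b) — a=0 b=1 (map FF............)
[5] create(c) — a=0 b=1 c=2 (map FFF...........)
[6] append(b, 2) — a=0 b=1,3,4 c=2 (map FFFFF.........)
[7] unlink(a) — b=1,3,4 c=2 (map .FFFF.........)
[8] unlink(c) — b=1,3,4 (map .F.FF.........)
[9] unlink(b) —  (map ..............)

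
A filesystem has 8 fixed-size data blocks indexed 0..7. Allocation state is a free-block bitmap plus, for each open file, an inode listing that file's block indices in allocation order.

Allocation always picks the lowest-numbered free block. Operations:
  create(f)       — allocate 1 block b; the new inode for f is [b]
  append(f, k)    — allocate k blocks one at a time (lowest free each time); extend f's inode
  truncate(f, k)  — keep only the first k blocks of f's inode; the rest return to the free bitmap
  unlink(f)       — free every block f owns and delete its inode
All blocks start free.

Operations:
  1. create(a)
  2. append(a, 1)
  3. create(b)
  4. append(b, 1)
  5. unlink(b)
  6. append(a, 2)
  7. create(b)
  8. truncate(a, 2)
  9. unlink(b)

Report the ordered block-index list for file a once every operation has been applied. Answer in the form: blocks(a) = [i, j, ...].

[1] create(a) — a=0 (map F.......)
[2] append(a, 1) — a=0,1 (map FF......)
[3] create(b) — a=0,1 b=2 (map FFF.....)
[4] append(b, 1) — a=0,1 b=2,3 (map FFFF....)
[5] unlink(b) — a=0,1 (map FF......)
[6] append(a, 2) — a=0,1,2,3 (map FFFF....)
[7] create(b) — a=0,1,2,3 b=4 (map FFFFF...)
[8] truncate(a, 2) — a=0,1 b=4 (map FF..F...)
[9] unlink(b) — a=0,1 (map FF......)

blocks(a) = [0, 1]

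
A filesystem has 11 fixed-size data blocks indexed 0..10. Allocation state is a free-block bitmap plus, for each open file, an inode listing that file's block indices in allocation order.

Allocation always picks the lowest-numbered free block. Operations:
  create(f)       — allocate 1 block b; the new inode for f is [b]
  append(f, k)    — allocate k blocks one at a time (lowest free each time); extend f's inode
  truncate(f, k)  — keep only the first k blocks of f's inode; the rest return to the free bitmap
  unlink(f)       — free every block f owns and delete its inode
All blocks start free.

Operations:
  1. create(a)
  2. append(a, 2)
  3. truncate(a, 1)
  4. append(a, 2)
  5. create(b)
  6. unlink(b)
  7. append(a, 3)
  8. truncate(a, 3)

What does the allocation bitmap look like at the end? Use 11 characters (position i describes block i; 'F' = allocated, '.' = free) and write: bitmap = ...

bitmap = FFF........

[1] create(a) — a=0 (map F..........)
[2] append(a, 2) — a=0,1,2 (map FFF........)
[3] truncate(a, 1) — a=0 (map F..........)
[4] append(a, 2) — a=0,1,2 (map FFF........)
[5] create(b) — a=0,1,2 b=3 (map FFFF.......)
[6] unlink(b) — a=0,1,2 (map FFF........)
[7] append(a, 3) — a=0,1,2,3,4,5 (map FFFFFF.....)
[8] truncate(a, 3) — a=0,1,2 (map FFF........)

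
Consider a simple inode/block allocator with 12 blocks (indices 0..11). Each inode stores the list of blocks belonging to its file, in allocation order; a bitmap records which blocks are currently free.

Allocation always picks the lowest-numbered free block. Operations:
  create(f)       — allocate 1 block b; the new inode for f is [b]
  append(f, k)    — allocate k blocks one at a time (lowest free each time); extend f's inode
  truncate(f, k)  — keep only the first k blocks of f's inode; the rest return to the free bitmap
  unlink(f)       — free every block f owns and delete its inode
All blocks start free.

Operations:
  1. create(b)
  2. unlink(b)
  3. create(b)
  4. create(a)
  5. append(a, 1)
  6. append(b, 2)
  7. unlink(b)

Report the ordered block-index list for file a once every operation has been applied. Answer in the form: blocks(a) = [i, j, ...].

blocks(a) = [1, 2]

[1] create(b) — b=0 (map F...........)
[2] unlink(b) —  (map ............)
[3] create(b) — b=0 (map F...........)
[4] create(a) — a=1 b=0 (map FF..........)
[5] append(a, 1) — a=1,2 b=0 (map FFF.........)
[6] append(b, 2) — a=1,2 b=0,3,4 (map FFFFF.......)
[7] unlink(b) — a=1,2 (map .FF.........)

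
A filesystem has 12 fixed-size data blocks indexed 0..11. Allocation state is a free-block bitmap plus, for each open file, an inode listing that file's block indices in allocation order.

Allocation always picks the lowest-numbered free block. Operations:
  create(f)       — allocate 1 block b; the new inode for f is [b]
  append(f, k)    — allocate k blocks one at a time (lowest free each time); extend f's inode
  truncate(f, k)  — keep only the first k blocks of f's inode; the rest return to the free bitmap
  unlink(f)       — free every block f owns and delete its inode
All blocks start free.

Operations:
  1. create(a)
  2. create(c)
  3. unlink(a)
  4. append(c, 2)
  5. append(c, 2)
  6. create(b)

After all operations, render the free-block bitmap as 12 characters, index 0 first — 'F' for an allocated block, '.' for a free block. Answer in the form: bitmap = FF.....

[1] create(a) — a=0 (map F...........)
[2] create(c) — a=0 c=1 (map FF..........)
[3] unlink(a) — c=1 (map .F..........)
[4] append(c, 2) — c=1,0,2 (map FFF.........)
[5] append(c, 2) — c=1,0,2,3,4 (map FFFFF.......)
[6] create(b) — b=5 c=1,0,2,3,4 (map FFFFFF......)

bitmap = FFFFFF......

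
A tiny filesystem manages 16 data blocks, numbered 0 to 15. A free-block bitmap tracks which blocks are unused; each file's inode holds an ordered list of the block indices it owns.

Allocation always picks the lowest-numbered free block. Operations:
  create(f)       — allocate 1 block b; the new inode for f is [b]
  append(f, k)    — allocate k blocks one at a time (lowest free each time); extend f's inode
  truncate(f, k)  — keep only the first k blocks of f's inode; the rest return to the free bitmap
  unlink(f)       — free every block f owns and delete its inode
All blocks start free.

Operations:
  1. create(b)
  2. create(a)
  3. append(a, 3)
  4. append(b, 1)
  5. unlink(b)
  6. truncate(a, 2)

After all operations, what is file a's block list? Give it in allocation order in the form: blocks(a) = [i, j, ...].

blocks(a) = [1, 2]

[1] create(b) — b=0 (map F...............)
[2] create(a) — a=1 b=0 (map FF..............)
[3] append(a, 3) — a=1,2,3,4 b=0 (map FFFFF...........)
[4] append(b, 1) — a=1,2,3,4 b=0,5 (map FFFFFF..........)
[5] unlink(b) — a=1,2,3,4 (map .FFFF...........)
[6] truncate(a, 2) — a=1,2 (map .FF.............)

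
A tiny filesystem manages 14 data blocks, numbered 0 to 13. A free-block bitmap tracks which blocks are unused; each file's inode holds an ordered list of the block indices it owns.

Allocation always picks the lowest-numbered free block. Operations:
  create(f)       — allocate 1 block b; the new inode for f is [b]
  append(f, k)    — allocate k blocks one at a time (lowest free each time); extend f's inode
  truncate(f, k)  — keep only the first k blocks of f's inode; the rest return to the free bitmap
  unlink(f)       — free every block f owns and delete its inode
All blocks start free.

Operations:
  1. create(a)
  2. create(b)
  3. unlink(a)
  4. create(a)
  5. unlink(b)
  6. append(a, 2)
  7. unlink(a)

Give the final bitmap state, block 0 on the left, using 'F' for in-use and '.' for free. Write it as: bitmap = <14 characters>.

after create(a) → a:[0]  free=[F.............]
after create(b) → a:[0], b:[1]  free=[FF............]
after unlink(a) → b:[1]  free=[.F............]
after create(a) → a:[0], b:[1]  free=[FF............]
after unlink(b) → a:[0]  free=[F.............]
after append(a, 2) → a:[0, 1, 2]  free=[FFF...........]
after unlink(a) →   free=[..............]

bitmap = ..............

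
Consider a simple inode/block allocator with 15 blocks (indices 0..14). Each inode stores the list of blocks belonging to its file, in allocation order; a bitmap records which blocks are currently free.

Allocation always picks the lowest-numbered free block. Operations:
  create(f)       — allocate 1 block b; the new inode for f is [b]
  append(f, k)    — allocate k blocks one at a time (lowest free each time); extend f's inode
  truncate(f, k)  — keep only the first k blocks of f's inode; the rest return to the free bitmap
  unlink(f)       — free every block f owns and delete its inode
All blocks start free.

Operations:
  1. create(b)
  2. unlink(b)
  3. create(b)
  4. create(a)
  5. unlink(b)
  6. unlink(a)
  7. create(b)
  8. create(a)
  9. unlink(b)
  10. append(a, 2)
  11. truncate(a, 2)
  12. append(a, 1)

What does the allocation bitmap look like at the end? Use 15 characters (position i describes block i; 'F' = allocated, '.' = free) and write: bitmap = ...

bitmap = FFF............

after create(b) → b:[0]  free=[F..............]
after unlink(b) →   free=[...............]
after create(b) → b:[0]  free=[F..............]
after create(a) → a:[1], b:[0]  free=[FF.............]
after unlink(b) → a:[1]  free=[.F.............]
after unlink(a) →   free=[...............]
after create(b) → b:[0]  free=[F..............]
after create(a) → a:[1], b:[0]  free=[FF.............]
after unlink(b) → a:[1]  free=[.F.............]
after append(a, 2) → a:[1, 0, 2]  free=[FFF............]
after truncate(a, 2) → a:[1, 0]  free=[FF.............]
after append(a, 1) → a:[1, 0, 2]  free=[FFF............]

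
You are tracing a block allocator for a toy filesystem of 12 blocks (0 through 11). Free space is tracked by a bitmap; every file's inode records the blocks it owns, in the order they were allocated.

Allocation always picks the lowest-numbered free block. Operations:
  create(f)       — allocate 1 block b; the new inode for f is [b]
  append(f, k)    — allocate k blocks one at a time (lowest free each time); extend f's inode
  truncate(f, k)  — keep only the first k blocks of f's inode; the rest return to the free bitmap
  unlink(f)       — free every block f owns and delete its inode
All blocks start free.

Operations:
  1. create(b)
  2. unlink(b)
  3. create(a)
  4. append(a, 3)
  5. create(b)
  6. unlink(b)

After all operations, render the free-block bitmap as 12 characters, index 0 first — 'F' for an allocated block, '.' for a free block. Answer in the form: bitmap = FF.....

after create(b) → b:[0]  free=[F...........]
after unlink(b) →   free=[............]
after create(a) → a:[0]  free=[F...........]
after append(a, 3) → a:[0, 1, 2, 3]  free=[FFFF........]
after create(b) → a:[0, 1, 2, 3], b:[4]  free=[FFFFF.......]
after unlink(b) → a:[0, 1, 2, 3]  free=[FFFF........]

bitmap = FFFF........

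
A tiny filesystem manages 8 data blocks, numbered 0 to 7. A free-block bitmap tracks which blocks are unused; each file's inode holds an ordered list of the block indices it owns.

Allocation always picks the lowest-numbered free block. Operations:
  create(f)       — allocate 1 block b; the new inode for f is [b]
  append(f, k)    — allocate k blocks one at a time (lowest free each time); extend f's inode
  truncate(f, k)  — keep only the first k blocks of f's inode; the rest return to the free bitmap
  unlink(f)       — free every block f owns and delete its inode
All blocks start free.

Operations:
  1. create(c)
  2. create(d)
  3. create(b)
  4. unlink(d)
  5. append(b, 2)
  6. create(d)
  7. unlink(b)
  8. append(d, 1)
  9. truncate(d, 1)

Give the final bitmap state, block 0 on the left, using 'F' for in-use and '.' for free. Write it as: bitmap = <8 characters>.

bitmap = F...F...

create(c): bitmap=F....... | c=[0]
create(d): bitmap=FF...... | c=[0] d=[1]
create(b): bitmap=FFF..... | b=[2] c=[0] d=[1]
unlink(d): bitmap=F.F..... | b=[2] c=[0]
append(b, 2): bitmap=FFFF.... | b=[2, 1, 3] c=[0]
create(d): bitmap=FFFFF... | b=[2, 1, 3] c=[0] d=[4]
unlink(b): bitmap=F...F... | c=[0] d=[4]
append(d, 1): bitmap=FF..F... | c=[0] d=[4, 1]
truncate(d, 1): bitmap=F...F... | c=[0] d=[4]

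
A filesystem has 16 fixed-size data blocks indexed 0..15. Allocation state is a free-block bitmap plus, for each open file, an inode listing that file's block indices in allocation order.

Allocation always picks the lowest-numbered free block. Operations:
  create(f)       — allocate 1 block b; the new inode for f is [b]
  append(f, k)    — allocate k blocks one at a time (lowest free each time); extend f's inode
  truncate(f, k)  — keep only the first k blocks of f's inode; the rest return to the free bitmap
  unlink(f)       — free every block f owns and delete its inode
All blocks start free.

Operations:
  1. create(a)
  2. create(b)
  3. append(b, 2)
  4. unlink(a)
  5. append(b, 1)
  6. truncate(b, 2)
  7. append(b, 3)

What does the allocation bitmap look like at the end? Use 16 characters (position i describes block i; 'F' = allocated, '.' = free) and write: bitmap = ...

bitmap = FFFFF...........

after create(a) → a:[0]  free=[F...............]
after create(b) → a:[0], b:[1]  free=[FF..............]
after append(b, 2) → a:[0], b:[1, 2, 3]  free=[FFFF............]
after unlink(a) → b:[1, 2, 3]  free=[.FFF............]
after append(b, 1) → b:[1, 2, 3, 0]  free=[FFFF............]
after truncate(b, 2) → b:[1, 2]  free=[.FF.............]
after append(b, 3) → b:[1, 2, 0, 3, 4]  free=[FFFFF...........]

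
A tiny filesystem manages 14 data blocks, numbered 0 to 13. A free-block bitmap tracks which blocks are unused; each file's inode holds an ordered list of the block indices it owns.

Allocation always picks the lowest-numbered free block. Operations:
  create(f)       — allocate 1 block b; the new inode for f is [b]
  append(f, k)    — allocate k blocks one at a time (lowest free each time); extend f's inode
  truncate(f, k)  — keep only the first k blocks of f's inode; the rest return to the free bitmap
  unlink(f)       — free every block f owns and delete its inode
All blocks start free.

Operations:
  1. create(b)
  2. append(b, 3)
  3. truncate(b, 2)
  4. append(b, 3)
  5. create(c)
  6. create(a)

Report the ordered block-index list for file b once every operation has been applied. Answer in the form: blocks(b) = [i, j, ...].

  1. create(b)  ⇒  F.............  {b→[0]}
  2. append(b, 3)  ⇒  FFFF..........  {b→[0, 1, 2, 3]}
  3. truncate(b, 2)  ⇒  FF............  {b→[0, 1]}
  4. append(b, 3)  ⇒  FFFFF.........  {b→[0, 1, 2, 3, 4]}
  5. create(c)  ⇒  FFFFFF........  {b→[0, 1, 2, 3, 4]; c→[5]}
  6. create(a)  ⇒  FFFFFFF.......  {a→[6]; b→[0, 1, 2, 3, 4]; c→[5]}

blocks(b) = [0, 1, 2, 3, 4]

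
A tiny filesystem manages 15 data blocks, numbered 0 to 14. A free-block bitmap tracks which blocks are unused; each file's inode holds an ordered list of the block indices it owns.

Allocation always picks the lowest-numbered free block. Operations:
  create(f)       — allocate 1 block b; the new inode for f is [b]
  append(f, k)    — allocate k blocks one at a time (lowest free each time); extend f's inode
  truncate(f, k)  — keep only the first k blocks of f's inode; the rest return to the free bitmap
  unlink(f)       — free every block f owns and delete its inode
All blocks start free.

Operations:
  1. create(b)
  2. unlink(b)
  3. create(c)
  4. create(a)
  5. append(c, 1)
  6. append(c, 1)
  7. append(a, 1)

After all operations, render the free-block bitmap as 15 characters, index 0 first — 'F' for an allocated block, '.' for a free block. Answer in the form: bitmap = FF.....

  1. create(b)  ⇒  F..............  {b→[0]}
  2. unlink(b)  ⇒  ...............  {}
  3. create(c)  ⇒  F..............  {c→[0]}
  4. create(a)  ⇒  FF.............  {a→[1]; c→[0]}
  5. append(c, 1)  ⇒  FFF............  {a→[1]; c→[0, 2]}
  6. append(c, 1)  ⇒  FFFF...........  {a→[1]; c→[0, 2, 3]}
  7. append(a, 1)  ⇒  FFFFF..........  {a→[1, 4]; c→[0, 2, 3]}

bitmap = FFFFF..........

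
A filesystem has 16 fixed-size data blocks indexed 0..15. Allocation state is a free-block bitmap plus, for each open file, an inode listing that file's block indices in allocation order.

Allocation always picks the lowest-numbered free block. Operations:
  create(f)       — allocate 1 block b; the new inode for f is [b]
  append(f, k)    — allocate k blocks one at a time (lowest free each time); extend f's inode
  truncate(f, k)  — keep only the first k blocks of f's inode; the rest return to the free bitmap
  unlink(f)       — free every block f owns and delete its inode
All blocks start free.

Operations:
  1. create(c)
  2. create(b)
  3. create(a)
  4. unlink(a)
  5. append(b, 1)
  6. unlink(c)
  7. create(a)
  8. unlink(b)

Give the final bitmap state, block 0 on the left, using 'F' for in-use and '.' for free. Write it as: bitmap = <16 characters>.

bitmap = F...............

[1] create(c) — c=0 (map F...............)
[2] create(b) — b=1 c=0 (map FF..............)
[3] create(a) — a=2 b=1 c=0 (map FFF.............)
[4] unlink(a) — b=1 c=0 (map FF..............)
[5] append(b, 1) — b=1,2 c=0 (map FFF.............)
[6] unlink(c) — b=1,2 (map .FF.............)
[7] create(a) — a=0 b=1,2 (map FFF.............)
[8] unlink(b) — a=0 (map F...............)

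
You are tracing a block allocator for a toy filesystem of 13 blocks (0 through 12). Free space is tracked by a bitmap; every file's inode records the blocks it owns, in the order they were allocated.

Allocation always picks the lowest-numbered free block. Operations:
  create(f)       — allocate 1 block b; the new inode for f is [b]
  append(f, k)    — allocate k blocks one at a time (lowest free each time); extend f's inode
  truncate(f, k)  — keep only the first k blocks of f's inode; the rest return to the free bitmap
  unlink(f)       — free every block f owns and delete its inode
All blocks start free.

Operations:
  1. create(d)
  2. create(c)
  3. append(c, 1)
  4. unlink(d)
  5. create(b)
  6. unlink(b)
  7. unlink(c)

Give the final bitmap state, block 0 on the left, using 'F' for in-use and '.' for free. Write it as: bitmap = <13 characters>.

create(d): bitmap=F............ | d=[0]
create(c): bitmap=FF........... | c=[1] d=[0]
append(c, 1): bitmap=FFF.......... | c=[1, 2] d=[0]
unlink(d): bitmap=.FF.......... | c=[1, 2]
create(b): bitmap=FFF.......... | b=[0] c=[1, 2]
unlink(b): bitmap=.FF.......... | c=[1, 2]
unlink(c): bitmap=............. | 

bitmap = .............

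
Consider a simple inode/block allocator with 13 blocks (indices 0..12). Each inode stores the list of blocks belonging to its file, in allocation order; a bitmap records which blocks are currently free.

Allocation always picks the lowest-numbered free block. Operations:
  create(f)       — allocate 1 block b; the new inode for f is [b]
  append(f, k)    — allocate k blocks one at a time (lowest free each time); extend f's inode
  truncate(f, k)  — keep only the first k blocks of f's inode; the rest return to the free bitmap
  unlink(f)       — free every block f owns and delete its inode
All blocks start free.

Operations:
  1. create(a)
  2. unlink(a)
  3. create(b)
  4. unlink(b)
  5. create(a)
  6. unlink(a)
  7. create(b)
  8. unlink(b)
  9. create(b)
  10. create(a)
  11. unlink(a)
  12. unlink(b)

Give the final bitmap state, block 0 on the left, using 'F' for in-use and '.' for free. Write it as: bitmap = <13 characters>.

bitmap = .............

  1. create(a)  ⇒  F............  {a→[0]}
  2. unlink(a)  ⇒  .............  {}
  3. create(b)  ⇒  F............  {b→[0]}
  4. unlink(b)  ⇒  .............  {}
  5. create(a)  ⇒  F............  {a→[0]}
  6. unlink(a)  ⇒  .............  {}
  7. create(b)  ⇒  F............  {b→[0]}
  8. unlink(b)  ⇒  .............  {}
  9. create(b)  ⇒  F............  {b→[0]}
  10. create(a)  ⇒  FF...........  {a→[1]; b→[0]}
  11. unlink(a)  ⇒  F............  {b→[0]}
  12. unlink(b)  ⇒  .............  {}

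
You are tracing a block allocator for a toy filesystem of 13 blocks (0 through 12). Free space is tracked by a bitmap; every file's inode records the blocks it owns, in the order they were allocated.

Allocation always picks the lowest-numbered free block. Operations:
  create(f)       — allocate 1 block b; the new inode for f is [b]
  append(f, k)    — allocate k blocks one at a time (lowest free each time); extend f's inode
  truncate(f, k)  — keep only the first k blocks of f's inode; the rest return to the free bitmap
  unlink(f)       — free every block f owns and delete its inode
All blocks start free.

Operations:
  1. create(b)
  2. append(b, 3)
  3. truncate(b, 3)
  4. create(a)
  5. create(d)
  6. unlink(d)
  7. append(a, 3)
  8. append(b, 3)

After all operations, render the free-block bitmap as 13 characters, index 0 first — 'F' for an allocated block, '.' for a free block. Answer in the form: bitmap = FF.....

bitmap = FFFFFFFFFF...

  1. create(b)  ⇒  F............  {b→[0]}
  2. append(b, 3)  ⇒  FFFF.........  {b→[0, 1, 2, 3]}
  3. truncate(b, 3)  ⇒  FFF..........  {b→[0, 1, 2]}
  4. create(a)  ⇒  FFFF.........  {a→[3]; b→[0, 1, 2]}
  5. create(d)  ⇒  FFFFF........  {a→[3]; b→[0, 1, 2]; d→[4]}
  6. unlink(d)  ⇒  FFFF.........  {a→[3]; b→[0, 1, 2]}
  7. append(a, 3)  ⇒  FFFFFFF......  {a→[3, 4, 5, 6]; b→[0, 1, 2]}
  8. append(b, 3)  ⇒  FFFFFFFFFF...  {a→[3, 4, 5, 6]; b→[0, 1, 2, 7, 8, 9]}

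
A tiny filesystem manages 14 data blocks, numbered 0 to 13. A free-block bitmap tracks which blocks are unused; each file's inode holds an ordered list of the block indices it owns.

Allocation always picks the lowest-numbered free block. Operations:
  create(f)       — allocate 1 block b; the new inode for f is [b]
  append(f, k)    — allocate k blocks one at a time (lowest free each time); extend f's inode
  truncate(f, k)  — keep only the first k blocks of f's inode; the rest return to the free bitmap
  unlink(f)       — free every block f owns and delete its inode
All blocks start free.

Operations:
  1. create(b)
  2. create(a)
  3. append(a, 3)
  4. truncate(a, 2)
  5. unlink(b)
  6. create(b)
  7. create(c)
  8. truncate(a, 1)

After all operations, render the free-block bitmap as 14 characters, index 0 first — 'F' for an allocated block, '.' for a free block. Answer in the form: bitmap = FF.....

  1. create(b)  ⇒  F.............  {b→[0]}
  2. create(a)  ⇒  FF............  {a→[1]; b→[0]}
  3. append(a, 3)  ⇒  FFFFF.........  {a→[1, 2, 3, 4]; b→[0]}
  4. truncate(a, 2)  ⇒  FFF...........  {a→[1, 2]; b→[0]}
  5. unlink(b)  ⇒  .FF...........  {a→[1, 2]}
  6. create(b)  ⇒  FFF...........  {a→[1, 2]; b→[0]}
  7. create(c)  ⇒  FFFF..........  {a→[1, 2]; b→[0]; c→[3]}
  8. truncate(a, 1)  ⇒  FF.F..........  {a→[1]; b→[0]; c→[3]}

bitmap = FF.F..........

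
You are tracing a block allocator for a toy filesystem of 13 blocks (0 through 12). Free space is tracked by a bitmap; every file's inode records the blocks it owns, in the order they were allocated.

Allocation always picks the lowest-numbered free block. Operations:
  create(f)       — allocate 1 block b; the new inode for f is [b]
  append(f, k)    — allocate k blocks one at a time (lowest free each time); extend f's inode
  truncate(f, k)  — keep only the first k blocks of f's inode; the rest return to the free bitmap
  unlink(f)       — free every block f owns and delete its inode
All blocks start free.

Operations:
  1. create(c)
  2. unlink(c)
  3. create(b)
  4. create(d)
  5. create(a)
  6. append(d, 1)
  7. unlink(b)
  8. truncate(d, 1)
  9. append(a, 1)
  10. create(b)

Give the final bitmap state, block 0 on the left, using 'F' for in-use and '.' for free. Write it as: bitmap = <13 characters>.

bitmap = FFFF.........

after create(c) → c:[0]  free=[F............]
after unlink(c) →   free=[.............]
after create(b) → b:[0]  free=[F............]
after create(d) → b:[0], d:[1]  free=[FF...........]
after create(a) → a:[2], b:[0], d:[1]  free=[FFF..........]
after append(d, 1) → a:[2], b:[0], d:[1, 3]  free=[FFFF.........]
after unlink(b) → a:[2], d:[1, 3]  free=[.FFF.........]
after truncate(d, 1) → a:[2], d:[1]  free=[.FF..........]
after append(a, 1) → a:[2, 0], d:[1]  free=[FFF..........]
after create(b) → a:[2, 0], b:[3], d:[1]  free=[FFFF.........]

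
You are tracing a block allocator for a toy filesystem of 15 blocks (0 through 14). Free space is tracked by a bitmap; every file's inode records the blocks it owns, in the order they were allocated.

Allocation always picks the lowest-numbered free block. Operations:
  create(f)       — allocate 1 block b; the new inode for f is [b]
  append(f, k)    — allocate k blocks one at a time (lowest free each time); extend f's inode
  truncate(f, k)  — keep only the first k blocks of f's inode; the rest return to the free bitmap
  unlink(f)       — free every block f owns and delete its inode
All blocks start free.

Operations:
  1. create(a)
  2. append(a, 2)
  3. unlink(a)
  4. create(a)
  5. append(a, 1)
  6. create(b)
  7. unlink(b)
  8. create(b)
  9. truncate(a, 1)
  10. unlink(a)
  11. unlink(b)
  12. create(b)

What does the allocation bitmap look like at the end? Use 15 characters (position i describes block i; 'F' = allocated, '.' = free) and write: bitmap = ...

bitmap = F..............

[1] create(a) — a=0 (map F..............)
[2] append(a, 2) — a=0,1,2 (map FFF............)
[3] unlink(a) —  (map ...............)
[4] create(a) — a=0 (map F..............)
[5] append(a, 1) — a=0,1 (map FF.............)
[6] create(b) — a=0,1 b=2 (map FFF............)
[7] unlink(b) — a=0,1 (map FF.............)
[8] create(b) — a=0,1 b=2 (map FFF............)
[9] truncate(a, 1) — a=0 b=2 (map F.F............)
[10] unlink(a) — b=2 (map ..F............)
[11] unlink(b) —  (map ...............)
[12] create(b) — b=0 (map F..............)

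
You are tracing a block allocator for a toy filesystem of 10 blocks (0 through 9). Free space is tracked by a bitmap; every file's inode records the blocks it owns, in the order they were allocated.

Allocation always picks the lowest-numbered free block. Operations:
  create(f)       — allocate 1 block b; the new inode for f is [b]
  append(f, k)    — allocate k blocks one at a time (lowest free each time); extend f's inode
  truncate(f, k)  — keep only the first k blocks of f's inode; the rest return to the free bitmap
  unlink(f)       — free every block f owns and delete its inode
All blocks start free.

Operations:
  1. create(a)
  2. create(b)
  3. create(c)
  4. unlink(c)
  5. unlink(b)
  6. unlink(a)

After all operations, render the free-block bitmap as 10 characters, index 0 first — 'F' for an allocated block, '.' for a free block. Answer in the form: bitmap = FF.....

  1. create(a)  ⇒  F.........  {a→[0]}
  2. create(b)  ⇒  FF........  {a→[0]; b→[1]}
  3. create(c)  ⇒  FFF.......  {a→[0]; b→[1]; c→[2]}
  4. unlink(c)  ⇒  FF........  {a→[0]; b→[1]}
  5. unlink(b)  ⇒  F.........  {a→[0]}
  6. unlink(a)  ⇒  ..........  {}

bitmap = ..........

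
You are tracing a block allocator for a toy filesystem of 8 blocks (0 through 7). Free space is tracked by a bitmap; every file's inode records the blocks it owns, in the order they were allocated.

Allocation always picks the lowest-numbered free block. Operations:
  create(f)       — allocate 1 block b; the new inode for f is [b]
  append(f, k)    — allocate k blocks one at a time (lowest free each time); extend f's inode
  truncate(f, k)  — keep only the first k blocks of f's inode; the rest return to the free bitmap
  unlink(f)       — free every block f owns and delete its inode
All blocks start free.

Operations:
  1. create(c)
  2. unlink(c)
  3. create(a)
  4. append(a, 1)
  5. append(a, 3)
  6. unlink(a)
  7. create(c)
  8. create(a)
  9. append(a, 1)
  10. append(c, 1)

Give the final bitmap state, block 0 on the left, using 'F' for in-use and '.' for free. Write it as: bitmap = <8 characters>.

after create(c) → c:[0]  free=[F.......]
after unlink(c) →   free=[........]
after create(a) → a:[0]  free=[F.......]
after append(a, 1) → a:[0, 1]  free=[FF......]
after append(a, 3) → a:[0, 1, 2, 3, 4]  free=[FFFFF...]
after unlink(a) →   free=[........]
after create(c) → c:[0]  free=[F.......]
after create(a) → a:[1], c:[0]  free=[FF......]
after append(a, 1) → a:[1, 2], c:[0]  free=[FFF.....]
after append(c, 1) → a:[1, 2], c:[0, 3]  free=[FFFF....]

bitmap = FFFF....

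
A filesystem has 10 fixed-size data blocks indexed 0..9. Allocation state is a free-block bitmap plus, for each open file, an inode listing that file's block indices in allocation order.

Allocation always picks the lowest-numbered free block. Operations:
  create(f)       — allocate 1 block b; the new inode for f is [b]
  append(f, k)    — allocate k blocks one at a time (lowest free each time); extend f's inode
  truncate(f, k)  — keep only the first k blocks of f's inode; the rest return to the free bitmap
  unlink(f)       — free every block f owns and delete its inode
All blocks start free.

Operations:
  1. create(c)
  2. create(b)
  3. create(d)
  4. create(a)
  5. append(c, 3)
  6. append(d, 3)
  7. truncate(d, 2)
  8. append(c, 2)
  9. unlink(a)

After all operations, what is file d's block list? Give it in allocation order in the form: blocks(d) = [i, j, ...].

  1. create(c)  ⇒  F.........  {c→[0]}
  2. create(b)  ⇒  FF........  {b→[1]; c→[0]}
  3. create(d)  ⇒  FFF.......  {b→[1]; c→[0]; d→[2]}
  4. create(a)  ⇒  FFFF......  {a→[3]; b→[1]; c→[0]; d→[2]}
  5. append(c, 3)  ⇒  FFFFFFF...  {a→[3]; b→[1]; c→[0, 4, 5, 6]; d→[2]}
  6. append(d, 3)  ⇒  FFFFFFFFFF  {a→[3]; b→[1]; c→[0, 4, 5, 6]; d→[2, 7, 8, 9]}
  7. truncate(d, 2)  ⇒  FFFFFFFF..  {a→[3]; b→[1]; c→[0, 4, 5, 6]; d→[2, 7]}
  8. append(c, 2)  ⇒  FFFFFFFFFF  {a→[3]; b→[1]; c→[0, 4, 5, 6, 8, 9]; d→[2, 7]}
  9. unlink(a)  ⇒  FFF.FFFFFF  {b→[1]; c→[0, 4, 5, 6, 8, 9]; d→[2, 7]}

blocks(d) = [2, 7]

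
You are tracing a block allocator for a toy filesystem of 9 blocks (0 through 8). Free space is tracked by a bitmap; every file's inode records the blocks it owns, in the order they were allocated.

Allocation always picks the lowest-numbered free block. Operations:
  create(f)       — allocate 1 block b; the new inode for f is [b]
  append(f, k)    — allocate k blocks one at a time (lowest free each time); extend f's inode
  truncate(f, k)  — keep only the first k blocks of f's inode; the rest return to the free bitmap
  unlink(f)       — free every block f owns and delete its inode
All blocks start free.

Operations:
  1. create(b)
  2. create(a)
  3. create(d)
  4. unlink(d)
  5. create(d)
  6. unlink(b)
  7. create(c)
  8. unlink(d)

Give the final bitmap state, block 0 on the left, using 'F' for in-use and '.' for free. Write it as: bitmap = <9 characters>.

bitmap = FF.......

  1. create(b)  ⇒  F........  {b→[0]}
  2. create(a)  ⇒  FF.......  {a→[1]; b→[0]}
  3. create(d)  ⇒  FFF......  {a→[1]; b→[0]; d→[2]}
  4. unlink(d)  ⇒  FF.......  {a→[1]; b→[0]}
  5. create(d)  ⇒  FFF......  {a→[1]; b→[0]; d→[2]}
  6. unlink(b)  ⇒  .FF......  {a→[1]; d→[2]}
  7. create(c)  ⇒  FFF......  {a→[1]; c→[0]; d→[2]}
  8. unlink(d)  ⇒  FF.......  {a→[1]; c→[0]}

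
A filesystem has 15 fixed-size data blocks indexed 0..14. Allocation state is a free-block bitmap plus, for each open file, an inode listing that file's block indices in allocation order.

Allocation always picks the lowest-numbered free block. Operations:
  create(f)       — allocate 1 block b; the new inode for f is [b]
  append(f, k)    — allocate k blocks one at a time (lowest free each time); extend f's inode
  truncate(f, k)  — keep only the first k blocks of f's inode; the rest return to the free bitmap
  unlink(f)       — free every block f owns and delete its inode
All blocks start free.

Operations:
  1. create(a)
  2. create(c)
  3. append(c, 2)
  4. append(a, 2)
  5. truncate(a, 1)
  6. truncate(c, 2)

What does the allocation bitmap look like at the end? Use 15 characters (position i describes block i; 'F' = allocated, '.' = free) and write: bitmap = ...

create(a): bitmap=F.............. | a=[0]
create(c): bitmap=FF............. | a=[0] c=[1]
append(c, 2): bitmap=FFFF........... | a=[0] c=[1, 2, 3]
append(a, 2): bitmap=FFFFFF......... | a=[0, 4, 5] c=[1, 2, 3]
truncate(a, 1): bitmap=FFFF........... | a=[0] c=[1, 2, 3]
truncate(c, 2): bitmap=FFF............ | a=[0] c=[1, 2]

bitmap = FFF............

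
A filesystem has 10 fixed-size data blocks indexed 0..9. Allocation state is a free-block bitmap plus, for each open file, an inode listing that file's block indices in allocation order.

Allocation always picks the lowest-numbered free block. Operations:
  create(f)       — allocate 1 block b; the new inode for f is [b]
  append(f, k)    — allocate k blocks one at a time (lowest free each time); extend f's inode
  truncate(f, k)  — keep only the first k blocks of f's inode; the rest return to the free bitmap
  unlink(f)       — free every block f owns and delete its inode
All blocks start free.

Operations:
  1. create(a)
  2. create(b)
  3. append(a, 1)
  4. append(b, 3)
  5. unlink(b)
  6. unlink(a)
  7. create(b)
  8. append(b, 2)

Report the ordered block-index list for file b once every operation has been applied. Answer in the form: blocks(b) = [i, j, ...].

blocks(b) = [0, 1, 2]

  1. create(a)  ⇒  F.........  {a→[0]}
  2. create(b)  ⇒  FF........  {a→[0]; b→[1]}
  3. append(a, 1)  ⇒  FFF.......  {a→[0, 2]; b→[1]}
  4. append(b, 3)  ⇒  FFFFFF....  {a→[0, 2]; b→[1, 3, 4, 5]}
  5. unlink(b)  ⇒  F.F.......  {a→[0, 2]}
  6. unlink(a)  ⇒  ..........  {}
  7. create(b)  ⇒  F.........  {b→[0]}
  8. append(b, 2)  ⇒  FFF.......  {b→[0, 1, 2]}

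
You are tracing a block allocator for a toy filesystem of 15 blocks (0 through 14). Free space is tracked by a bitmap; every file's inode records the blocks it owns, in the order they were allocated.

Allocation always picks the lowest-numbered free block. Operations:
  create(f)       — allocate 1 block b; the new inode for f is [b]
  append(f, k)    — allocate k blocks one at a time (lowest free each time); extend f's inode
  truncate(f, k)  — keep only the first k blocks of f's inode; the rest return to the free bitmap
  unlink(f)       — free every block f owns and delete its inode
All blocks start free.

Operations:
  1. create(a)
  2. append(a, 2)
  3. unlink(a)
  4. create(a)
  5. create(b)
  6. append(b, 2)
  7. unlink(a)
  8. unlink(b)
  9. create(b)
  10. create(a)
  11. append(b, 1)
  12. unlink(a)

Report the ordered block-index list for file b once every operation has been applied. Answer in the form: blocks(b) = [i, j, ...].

blocks(b) = [0, 2]

[1] create(a) — a=0 (map F..............)
[2] append(a, 2) — a=0,1,2 (map FFF............)
[3] unlink(a) —  (map ...............)
[4] create(a) — a=0 (map F..............)
[5] create(b) — a=0 b=1 (map FF.............)
[6] append(b, 2) — a=0 b=1,2,3 (map FFFF...........)
[7] unlink(a) — b=1,2,3 (map .FFF...........)
[8] unlink(b) —  (map ...............)
[9] create(b) — b=0 (map F..............)
[10] create(a) — a=1 b=0 (map FF.............)
[11] append(b, 1) — a=1 b=0,2 (map FFF............)
[12] unlink(a) — b=0,2 (map F.F............)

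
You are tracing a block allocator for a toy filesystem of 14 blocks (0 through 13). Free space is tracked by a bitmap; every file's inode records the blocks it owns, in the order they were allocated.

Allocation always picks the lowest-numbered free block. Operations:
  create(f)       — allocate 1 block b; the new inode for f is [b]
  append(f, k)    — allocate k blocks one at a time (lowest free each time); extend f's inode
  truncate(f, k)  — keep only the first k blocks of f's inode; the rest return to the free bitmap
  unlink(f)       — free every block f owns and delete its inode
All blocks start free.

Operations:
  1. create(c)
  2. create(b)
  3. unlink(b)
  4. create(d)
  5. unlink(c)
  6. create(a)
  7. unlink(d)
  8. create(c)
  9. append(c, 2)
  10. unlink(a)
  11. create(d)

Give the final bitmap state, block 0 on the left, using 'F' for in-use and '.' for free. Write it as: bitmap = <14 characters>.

bitmap = FFFF..........

  1. create(c)  ⇒  F.............  {c→[0]}
  2. create(b)  ⇒  FF............  {b→[1]; c→[0]}
  3. unlink(b)  ⇒  F.............  {c→[0]}
  4. create(d)  ⇒  FF............  {c→[0]; d→[1]}
  5. unlink(c)  ⇒  .F............  {d→[1]}
  6. create(a)  ⇒  FF............  {a→[0]; d→[1]}
  7. unlink(d)  ⇒  F.............  {a→[0]}
  8. create(c)  ⇒  FF............  {a→[0]; c→[1]}
  9. append(c, 2)  ⇒  FFFF..........  {a→[0]; c→[1, 2, 3]}
  10. unlink(a)  ⇒  .FFF..........  {c→[1, 2, 3]}
  11. create(d)  ⇒  FFFF..........  {c→[1, 2, 3]; d→[0]}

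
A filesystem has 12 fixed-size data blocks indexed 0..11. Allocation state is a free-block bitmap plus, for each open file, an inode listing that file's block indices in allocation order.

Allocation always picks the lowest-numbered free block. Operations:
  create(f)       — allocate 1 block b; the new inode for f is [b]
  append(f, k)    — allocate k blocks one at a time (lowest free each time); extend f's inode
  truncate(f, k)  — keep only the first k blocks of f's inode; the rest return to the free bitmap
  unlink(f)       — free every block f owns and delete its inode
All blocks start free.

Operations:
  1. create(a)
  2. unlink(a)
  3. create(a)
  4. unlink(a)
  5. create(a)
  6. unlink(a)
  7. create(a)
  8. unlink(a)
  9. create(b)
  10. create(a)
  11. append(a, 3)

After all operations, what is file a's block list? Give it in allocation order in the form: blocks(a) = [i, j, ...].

blocks(a) = [1, 2, 3, 4]

create(a): bitmap=F........... | a=[0]
unlink(a): bitmap=............ | 
create(a): bitmap=F........... | a=[0]
unlink(a): bitmap=............ | 
create(a): bitmap=F........... | a=[0]
unlink(a): bitmap=............ | 
create(a): bitmap=F........... | a=[0]
unlink(a): bitmap=............ | 
create(b): bitmap=F........... | b=[0]
create(a): bitmap=FF.......... | a=[1] b=[0]
append(a, 3): bitmap=FFFFF....... | a=[1, 2, 3, 4] b=[0]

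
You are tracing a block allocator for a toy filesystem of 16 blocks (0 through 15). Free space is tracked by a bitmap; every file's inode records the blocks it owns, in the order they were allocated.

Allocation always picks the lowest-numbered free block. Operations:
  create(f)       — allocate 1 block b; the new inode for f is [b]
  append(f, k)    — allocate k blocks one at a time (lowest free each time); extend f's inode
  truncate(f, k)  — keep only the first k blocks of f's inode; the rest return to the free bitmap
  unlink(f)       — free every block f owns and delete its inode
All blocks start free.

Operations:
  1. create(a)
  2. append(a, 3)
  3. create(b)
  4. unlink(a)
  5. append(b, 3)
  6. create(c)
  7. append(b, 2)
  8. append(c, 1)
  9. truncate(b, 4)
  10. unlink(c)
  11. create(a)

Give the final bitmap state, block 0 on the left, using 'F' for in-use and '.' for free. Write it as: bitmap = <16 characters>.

after create(a) → a:[0]  free=[F...............]
after append(a, 3) → a:[0, 1, 2, 3]  free=[FFFF............]
after create(b) → a:[0, 1, 2, 3], b:[4]  free=[FFFFF...........]
after unlink(a) → b:[4]  free=[....F...........]
after append(b, 3) → b:[4, 0, 1, 2]  free=[FFF.F...........]
after create(c) → b:[4, 0, 1, 2], c:[3]  free=[FFFFF...........]
after append(b, 2) → b:[4, 0, 1, 2, 5, 6], c:[3]  free=[FFFFFFF.........]
after append(c, 1) → b:[4, 0, 1, 2, 5, 6], c:[3, 7]  free=[FFFFFFFF........]
after truncate(b, 4) → b:[4, 0, 1, 2], c:[3, 7]  free=[FFFFF..F........]
after unlink(c) → b:[4, 0, 1, 2]  free=[FFF.F...........]
after create(a) → a:[3], b:[4, 0, 1, 2]  free=[FFFFF...........]

bitmap = FFFFF...........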